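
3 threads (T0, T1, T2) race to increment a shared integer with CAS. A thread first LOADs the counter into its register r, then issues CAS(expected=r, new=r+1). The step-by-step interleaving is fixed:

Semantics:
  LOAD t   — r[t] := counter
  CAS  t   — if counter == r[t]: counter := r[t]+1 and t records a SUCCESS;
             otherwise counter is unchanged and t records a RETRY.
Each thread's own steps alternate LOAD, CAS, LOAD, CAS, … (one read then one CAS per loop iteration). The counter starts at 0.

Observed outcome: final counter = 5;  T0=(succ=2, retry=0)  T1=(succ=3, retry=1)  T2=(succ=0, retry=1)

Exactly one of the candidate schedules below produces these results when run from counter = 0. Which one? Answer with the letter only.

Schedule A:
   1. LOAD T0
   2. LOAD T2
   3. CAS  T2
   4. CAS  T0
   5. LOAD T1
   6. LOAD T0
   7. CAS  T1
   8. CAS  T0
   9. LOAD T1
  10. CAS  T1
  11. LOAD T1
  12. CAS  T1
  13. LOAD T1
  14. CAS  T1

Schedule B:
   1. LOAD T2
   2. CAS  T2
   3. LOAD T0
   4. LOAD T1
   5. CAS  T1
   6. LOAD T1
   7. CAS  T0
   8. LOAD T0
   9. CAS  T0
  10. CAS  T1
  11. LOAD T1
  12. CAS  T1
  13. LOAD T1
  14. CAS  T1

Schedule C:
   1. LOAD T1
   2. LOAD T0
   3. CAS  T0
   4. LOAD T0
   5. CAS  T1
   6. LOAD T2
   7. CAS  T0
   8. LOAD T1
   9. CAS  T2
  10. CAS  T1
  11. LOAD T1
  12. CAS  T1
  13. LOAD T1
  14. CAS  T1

C

Run C:
T1 LOAD — after: cnt=0, r=0 — load
T0 LOAD — after: cnt=0, r=0 — load
T0 CAS — after: cnt=1, r=0 — ok
T0 LOAD — after: cnt=1, r=1 — load
T1 CAS — after: cnt=1, r=0 — retry
T2 LOAD — after: cnt=1, r=1 — load
T0 CAS — after: cnt=2, r=1 — ok
T1 LOAD — after: cnt=2, r=2 — load
T2 CAS — after: cnt=2, r=1 — retry
T1 CAS — after: cnt=3, r=2 — ok
T1 LOAD — after: cnt=3, r=3 — load
T1 CAS — after: cnt=4, r=3 — ok
T1 LOAD — after: cnt=4, r=4 — load
T1 CAS — after: cnt=5, r=4 — ok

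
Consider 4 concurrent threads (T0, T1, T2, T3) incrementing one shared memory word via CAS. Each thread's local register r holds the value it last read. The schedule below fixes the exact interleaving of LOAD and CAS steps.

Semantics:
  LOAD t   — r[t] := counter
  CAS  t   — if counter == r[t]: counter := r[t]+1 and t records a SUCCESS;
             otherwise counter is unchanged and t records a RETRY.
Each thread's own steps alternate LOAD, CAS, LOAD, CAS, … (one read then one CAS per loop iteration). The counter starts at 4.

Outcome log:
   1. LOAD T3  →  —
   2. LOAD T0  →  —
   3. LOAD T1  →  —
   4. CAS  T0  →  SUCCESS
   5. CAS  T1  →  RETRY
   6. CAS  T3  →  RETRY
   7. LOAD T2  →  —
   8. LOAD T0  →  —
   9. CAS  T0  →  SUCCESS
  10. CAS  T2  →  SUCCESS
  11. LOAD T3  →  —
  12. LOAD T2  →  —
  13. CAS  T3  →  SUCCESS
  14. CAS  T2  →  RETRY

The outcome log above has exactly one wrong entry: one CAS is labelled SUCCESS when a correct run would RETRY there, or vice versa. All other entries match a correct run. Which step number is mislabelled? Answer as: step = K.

step = 10

Re-executing:
#1 T3 reads 4
#2 T0 reads 4
#3 T1 reads 4
#4 T0 CAS(4→5) writes; counter now 5
#5 T1 CAS(4→5) fails; counter now 5
#6 T3 CAS(4→5) fails; counter now 5
#7 T2 reads 5
#8 T0 reads 5
#9 T0 CAS(5→6) writes; counter now 6
#10 T2 CAS(5→6) fails; counter now 6
#11 T3 reads 6
#12 T2 reads 6
#13 T3 CAS(6→7) writes; counter now 7
#14 T2 CAS(6→7) fails; counter now 7
Mismatch at 10.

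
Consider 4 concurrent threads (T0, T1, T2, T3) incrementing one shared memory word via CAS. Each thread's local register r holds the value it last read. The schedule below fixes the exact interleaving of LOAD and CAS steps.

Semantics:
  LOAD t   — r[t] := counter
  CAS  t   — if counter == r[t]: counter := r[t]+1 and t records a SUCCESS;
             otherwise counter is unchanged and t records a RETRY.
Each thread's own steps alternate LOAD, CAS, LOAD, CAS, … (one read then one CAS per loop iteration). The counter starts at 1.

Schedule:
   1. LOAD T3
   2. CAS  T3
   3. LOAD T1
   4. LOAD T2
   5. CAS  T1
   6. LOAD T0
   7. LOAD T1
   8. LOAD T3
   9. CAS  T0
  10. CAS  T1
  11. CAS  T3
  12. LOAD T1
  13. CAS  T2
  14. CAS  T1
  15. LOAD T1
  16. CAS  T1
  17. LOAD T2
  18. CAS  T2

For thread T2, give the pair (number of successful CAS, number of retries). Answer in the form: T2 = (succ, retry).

T2 = (1, 1)

#1 T3 reads 1
#2 T3 CAS(1→2) writes; counter now 2
#3 T1 reads 2
#4 T2 reads 2
#5 T1 CAS(2→3) writes; counter now 3
#6 T0 reads 3
#7 T1 reads 3
#8 T3 reads 3
#9 T0 CAS(3→4) writes; counter now 4
#10 T1 CAS(3→4) fails; counter now 4
#11 T3 CAS(3→4) fails; counter now 4
#12 T1 reads 4
#13 T2 CAS(2→3) fails; counter now 4
#14 T1 CAS(4→5) writes; counter now 5
#15 T1 reads 5
#16 T1 CAS(5→6) writes; counter now 6
#17 T2 reads 6
#18 T2 CAS(6→7) writes; counter now 7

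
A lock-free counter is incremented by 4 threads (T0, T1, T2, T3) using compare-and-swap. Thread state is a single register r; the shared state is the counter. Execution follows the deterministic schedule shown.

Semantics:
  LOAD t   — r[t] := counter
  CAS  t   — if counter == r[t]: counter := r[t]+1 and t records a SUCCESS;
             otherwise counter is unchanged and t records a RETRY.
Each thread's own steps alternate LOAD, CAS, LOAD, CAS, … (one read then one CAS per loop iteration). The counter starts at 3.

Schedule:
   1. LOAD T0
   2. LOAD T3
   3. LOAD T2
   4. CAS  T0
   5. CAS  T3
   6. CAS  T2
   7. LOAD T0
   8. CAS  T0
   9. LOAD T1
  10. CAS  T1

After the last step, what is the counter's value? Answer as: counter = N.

1. LOAD T0 → mem=3 r[T0]=3 [LOAD]
2. LOAD T3 → mem=3 r[T3]=3 [LOAD]
3. LOAD T2 → mem=3 r[T2]=3 [LOAD]
4. CAS T0 → mem=4 r[T0]=3 [OK]
5. CAS T3 → mem=4 r[T3]=3 [RETRY]
6. CAS T2 → mem=4 r[T2]=3 [RETRY]
7. LOAD T0 → mem=4 r[T0]=4 [LOAD]
8. CAS T0 → mem=5 r[T0]=4 [OK]
9. LOAD T1 → mem=5 r[T1]=5 [LOAD]
10. CAS T1 → mem=6 r[T1]=5 [OK]

counter = 6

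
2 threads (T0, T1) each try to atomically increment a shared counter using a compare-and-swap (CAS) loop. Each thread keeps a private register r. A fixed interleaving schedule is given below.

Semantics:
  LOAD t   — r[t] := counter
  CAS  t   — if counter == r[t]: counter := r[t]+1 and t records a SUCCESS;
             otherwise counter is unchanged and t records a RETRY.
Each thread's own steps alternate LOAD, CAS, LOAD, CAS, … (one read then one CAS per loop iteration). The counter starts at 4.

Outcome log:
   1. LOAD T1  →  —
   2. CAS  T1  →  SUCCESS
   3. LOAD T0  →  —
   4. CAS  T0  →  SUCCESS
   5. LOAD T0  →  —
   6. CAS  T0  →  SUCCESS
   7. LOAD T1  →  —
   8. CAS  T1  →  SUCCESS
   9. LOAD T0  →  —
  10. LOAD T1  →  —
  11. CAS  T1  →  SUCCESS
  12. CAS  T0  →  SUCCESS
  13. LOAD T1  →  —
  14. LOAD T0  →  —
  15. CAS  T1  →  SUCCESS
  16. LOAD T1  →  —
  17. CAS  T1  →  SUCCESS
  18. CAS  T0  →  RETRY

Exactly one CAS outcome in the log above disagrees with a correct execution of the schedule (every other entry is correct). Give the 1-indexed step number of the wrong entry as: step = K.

Reference trace:
1. LOAD T1 → mem=4 r[T1]=4 [LOAD]
2. CAS T1 → mem=5 r[T1]=4 [OK]
3. LOAD T0 → mem=5 r[T0]=5 [LOAD]
4. CAS T0 → mem=6 r[T0]=5 [OK]
5. LOAD T0 → mem=6 r[T0]=6 [LOAD]
6. CAS T0 → mem=7 r[T0]=6 [OK]
7. LOAD T1 → mem=7 r[T1]=7 [LOAD]
8. CAS T1 → mem=8 r[T1]=7 [OK]
9. LOAD T0 → mem=8 r[T0]=8 [LOAD]
10. LOAD T1 → mem=8 r[T1]=8 [LOAD]
11. CAS T1 → mem=9 r[T1]=8 [OK]
12. CAS T0 → mem=9 r[T0]=8 [RETRY]
13. LOAD T1 → mem=9 r[T1]=9 [LOAD]
14. LOAD T0 → mem=9 r[T0]=9 [LOAD]
15. CAS T1 → mem=10 r[T1]=9 [OK]
16. LOAD T1 → mem=10 r[T1]=10 [LOAD]
17. CAS T1 → mem=11 r[T1]=10 [OK]
18. CAS T0 → mem=11 r[T0]=9 [RETRY]
Log disagrees first at step 12.

step = 12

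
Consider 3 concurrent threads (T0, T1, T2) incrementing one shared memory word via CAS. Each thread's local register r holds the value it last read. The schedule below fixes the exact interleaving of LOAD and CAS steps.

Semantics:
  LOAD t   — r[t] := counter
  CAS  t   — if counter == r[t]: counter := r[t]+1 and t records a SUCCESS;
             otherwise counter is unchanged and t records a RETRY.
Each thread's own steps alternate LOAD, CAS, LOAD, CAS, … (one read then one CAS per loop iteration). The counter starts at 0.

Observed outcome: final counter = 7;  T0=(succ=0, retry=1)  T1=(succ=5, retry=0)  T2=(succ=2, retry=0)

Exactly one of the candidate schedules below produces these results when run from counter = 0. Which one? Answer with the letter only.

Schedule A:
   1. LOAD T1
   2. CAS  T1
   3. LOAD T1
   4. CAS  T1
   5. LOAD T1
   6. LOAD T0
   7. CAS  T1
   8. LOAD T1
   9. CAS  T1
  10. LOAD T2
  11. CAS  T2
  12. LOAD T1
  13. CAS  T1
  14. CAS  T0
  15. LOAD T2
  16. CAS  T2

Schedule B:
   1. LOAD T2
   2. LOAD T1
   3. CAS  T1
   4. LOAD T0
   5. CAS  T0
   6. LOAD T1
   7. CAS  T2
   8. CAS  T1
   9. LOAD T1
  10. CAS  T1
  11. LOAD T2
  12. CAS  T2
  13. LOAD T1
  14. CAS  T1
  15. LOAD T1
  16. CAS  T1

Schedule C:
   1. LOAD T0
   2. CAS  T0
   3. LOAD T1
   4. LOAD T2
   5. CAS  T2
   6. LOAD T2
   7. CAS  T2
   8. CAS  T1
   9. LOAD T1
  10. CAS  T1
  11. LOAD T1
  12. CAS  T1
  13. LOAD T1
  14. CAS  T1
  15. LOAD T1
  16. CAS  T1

A

Run A:
T1 LOAD — after: cnt=0, r=0 — load
T1 CAS — after: cnt=1, r=0 — ok
T1 LOAD — after: cnt=1, r=1 — load
T1 CAS — after: cnt=2, r=1 — ok
T1 LOAD — after: cnt=2, r=2 — load
T0 LOAD — after: cnt=2, r=2 — load
T1 CAS — after: cnt=3, r=2 — ok
T1 LOAD — after: cnt=3, r=3 — load
T1 CAS — after: cnt=4, r=3 — ok
T2 LOAD — after: cnt=4, r=4 — load
T2 CAS — after: cnt=5, r=4 — ok
T1 LOAD — after: cnt=5, r=5 — load
T1 CAS — after: cnt=6, r=5 — ok
T0 CAS — after: cnt=6, r=2 — retry
T2 LOAD — after: cnt=6, r=6 — load
T2 CAS — after: cnt=7, r=6 — ok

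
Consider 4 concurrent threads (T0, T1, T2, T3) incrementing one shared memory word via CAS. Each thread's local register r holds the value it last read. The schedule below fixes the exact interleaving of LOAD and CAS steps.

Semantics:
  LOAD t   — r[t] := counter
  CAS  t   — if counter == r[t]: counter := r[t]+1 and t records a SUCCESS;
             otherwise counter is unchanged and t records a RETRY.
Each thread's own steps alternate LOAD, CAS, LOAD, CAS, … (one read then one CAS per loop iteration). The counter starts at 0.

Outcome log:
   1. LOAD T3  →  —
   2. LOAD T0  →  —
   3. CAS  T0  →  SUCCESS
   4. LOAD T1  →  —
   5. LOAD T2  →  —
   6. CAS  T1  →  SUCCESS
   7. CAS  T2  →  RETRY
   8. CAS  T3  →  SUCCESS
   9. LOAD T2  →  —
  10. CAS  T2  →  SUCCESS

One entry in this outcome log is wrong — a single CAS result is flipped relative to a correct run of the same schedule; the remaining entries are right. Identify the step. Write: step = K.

step = 8

Reference trace:
[1] T3.load  rd  (counter 0, T3.r 0)
[2] T0.load  rd  (counter 0, T0.r 0)
[3] T0.cas  hit  (counter 1, T0.r 0)
[4] T1.load  rd  (counter 1, T1.r 1)
[5] T2.load  rd  (counter 1, T2.r 1)
[6] T1.cas  hit  (counter 2, T1.r 1)
[7] T2.cas  miss  (counter 2, T2.r 1)
[8] T3.cas  miss  (counter 2, T3.r 0)
[9] T2.load  rd  (counter 2, T2.r 2)
[10] T2.cas  hit  (counter 3, T2.r 2)
Log disagrees first at step 8.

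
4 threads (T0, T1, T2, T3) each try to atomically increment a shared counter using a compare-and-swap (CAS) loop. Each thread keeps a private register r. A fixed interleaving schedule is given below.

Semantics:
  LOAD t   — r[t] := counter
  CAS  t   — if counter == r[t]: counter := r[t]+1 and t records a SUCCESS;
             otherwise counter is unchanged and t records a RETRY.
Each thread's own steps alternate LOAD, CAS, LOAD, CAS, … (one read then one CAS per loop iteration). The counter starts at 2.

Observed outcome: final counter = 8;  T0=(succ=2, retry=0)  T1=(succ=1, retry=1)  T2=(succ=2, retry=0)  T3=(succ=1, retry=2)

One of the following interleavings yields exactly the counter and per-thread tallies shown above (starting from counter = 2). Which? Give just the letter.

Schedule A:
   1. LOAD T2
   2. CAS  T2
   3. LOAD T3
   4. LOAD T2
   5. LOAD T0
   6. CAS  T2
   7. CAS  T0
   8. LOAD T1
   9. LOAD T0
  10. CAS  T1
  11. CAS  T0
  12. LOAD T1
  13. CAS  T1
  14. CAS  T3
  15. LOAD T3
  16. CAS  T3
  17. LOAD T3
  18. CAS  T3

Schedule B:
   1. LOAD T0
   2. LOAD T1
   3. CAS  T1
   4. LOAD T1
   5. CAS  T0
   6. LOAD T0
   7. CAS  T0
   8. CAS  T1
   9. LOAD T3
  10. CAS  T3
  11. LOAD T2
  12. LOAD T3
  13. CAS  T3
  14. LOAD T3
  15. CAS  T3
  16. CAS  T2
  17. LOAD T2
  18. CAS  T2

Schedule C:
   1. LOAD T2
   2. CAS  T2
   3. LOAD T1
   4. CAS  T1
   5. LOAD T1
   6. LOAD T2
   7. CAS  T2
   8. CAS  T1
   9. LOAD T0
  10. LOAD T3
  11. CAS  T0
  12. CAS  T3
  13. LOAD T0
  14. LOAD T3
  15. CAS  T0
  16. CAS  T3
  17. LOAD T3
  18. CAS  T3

Simulating candidate C:
[1] T2.load  rd  (counter 2, T2.r 2)
[2] T2.cas  hit  (counter 3, T2.r 2)
[3] T1.load  rd  (counter 3, T1.r 3)
[4] T1.cas  hit  (counter 4, T1.r 3)
[5] T1.load  rd  (counter 4, T1.r 4)
[6] T2.load  rd  (counter 4, T2.r 4)
[7] T2.cas  hit  (counter 5, T2.r 4)
[8] T1.cas  miss  (counter 5, T1.r 4)
[9] T0.load  rd  (counter 5, T0.r 5)
[10] T3.load  rd  (counter 5, T3.r 5)
[11] T0.cas  hit  (counter 6, T0.r 5)
[12] T3.cas  miss  (counter 6, T3.r 5)
[13] T0.load  rd  (counter 6, T0.r 6)
[14] T3.load  rd  (counter 6, T3.r 6)
[15] T0.cas  hit  (counter 7, T0.r 6)
[16] T3.cas  miss  (counter 7, T3.r 6)
[17] T3.load  rd  (counter 7, T3.r 7)
[18] T3.cas  hit  (counter 8, T3.r 7)

C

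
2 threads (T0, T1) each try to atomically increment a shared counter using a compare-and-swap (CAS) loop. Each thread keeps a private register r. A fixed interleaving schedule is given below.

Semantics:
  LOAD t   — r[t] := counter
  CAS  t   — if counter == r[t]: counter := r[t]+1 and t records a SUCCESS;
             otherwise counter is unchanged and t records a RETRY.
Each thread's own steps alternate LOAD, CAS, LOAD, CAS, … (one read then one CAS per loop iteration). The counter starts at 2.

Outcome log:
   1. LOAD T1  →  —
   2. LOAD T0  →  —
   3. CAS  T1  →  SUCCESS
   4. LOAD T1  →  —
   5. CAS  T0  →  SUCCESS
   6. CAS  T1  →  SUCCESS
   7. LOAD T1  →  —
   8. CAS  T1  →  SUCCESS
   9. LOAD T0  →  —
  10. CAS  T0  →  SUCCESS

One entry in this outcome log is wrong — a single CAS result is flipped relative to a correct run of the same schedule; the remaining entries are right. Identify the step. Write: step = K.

step = 5

Reference trace:
step 1: T1 LOAD ⇒ load; ctr=2 reg=2
step 2: T0 LOAD ⇒ load; ctr=2 reg=2
step 3: T1 CAS ⇒ ok; ctr=3 reg=2
step 4: T1 LOAD ⇒ load; ctr=3 reg=3
step 5: T0 CAS ⇒ retry; ctr=3 reg=2
step 6: T1 CAS ⇒ ok; ctr=4 reg=3
step 7: T1 LOAD ⇒ load; ctr=4 reg=4
step 8: T1 CAS ⇒ ok; ctr=5 reg=4
step 9: T0 LOAD ⇒ load; ctr=5 reg=5
step 10: T0 CAS ⇒ ok; ctr=6 reg=5
Log disagrees first at step 5.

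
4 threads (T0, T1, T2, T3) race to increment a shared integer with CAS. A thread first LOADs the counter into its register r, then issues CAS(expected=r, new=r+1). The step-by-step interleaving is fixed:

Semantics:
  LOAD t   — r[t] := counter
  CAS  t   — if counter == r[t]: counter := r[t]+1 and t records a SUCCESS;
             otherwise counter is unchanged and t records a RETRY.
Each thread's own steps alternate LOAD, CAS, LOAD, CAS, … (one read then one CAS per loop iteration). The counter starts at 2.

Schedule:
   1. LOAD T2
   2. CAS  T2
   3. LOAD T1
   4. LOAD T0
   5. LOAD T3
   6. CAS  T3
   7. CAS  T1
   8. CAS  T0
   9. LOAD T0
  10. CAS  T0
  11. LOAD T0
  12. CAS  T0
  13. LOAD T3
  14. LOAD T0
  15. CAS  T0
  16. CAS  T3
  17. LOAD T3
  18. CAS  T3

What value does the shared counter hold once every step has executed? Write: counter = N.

counter = 8

[1] T2.load  rd  (counter 2, T2.r 2)
[2] T2.cas  hit  (counter 3, T2.r 2)
[3] T1.load  rd  (counter 3, T1.r 3)
[4] T0.load  rd  (counter 3, T0.r 3)
[5] T3.load  rd  (counter 3, T3.r 3)
[6] T3.cas  hit  (counter 4, T3.r 3)
[7] T1.cas  miss  (counter 4, T1.r 3)
[8] T0.cas  miss  (counter 4, T0.r 3)
[9] T0.load  rd  (counter 4, T0.r 4)
[10] T0.cas  hit  (counter 5, T0.r 4)
[11] T0.load  rd  (counter 5, T0.r 5)
[12] T0.cas  hit  (counter 6, T0.r 5)
[13] T3.load  rd  (counter 6, T3.r 6)
[14] T0.load  rd  (counter 6, T0.r 6)
[15] T0.cas  hit  (counter 7, T0.r 6)
[16] T3.cas  miss  (counter 7, T3.r 6)
[17] T3.load  rd  (counter 7, T3.r 7)
[18] T3.cas  hit  (counter 8, T3.r 7)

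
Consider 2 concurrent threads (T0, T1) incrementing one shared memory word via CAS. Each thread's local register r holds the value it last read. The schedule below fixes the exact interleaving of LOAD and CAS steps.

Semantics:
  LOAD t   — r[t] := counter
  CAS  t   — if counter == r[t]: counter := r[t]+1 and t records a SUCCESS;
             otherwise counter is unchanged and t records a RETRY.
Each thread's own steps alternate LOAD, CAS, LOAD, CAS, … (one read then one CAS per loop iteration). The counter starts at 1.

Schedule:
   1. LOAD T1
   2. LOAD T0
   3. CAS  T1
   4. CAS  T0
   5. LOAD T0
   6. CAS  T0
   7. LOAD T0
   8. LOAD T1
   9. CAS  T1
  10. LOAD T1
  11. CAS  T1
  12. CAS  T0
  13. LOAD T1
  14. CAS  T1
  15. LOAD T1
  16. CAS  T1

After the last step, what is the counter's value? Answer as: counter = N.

T1 LOAD — after: cnt=1, r=1 — load
T0 LOAD — after: cnt=1, r=1 — load
T1 CAS — after: cnt=2, r=1 — ok
T0 CAS — after: cnt=2, r=1 — retry
T0 LOAD — after: cnt=2, r=2 — load
T0 CAS — after: cnt=3, r=2 — ok
T0 LOAD — after: cnt=3, r=3 — load
T1 LOAD — after: cnt=3, r=3 — load
T1 CAS — after: cnt=4, r=3 — ok
T1 LOAD — after: cnt=4, r=4 — load
T1 CAS — after: cnt=5, r=4 — ok
T0 CAS — after: cnt=5, r=3 — retry
T1 LOAD — after: cnt=5, r=5 — load
T1 CAS — after: cnt=6, r=5 — ok
T1 LOAD — after: cnt=6, r=6 — load
T1 CAS — after: cnt=7, r=6 — ok

counter = 7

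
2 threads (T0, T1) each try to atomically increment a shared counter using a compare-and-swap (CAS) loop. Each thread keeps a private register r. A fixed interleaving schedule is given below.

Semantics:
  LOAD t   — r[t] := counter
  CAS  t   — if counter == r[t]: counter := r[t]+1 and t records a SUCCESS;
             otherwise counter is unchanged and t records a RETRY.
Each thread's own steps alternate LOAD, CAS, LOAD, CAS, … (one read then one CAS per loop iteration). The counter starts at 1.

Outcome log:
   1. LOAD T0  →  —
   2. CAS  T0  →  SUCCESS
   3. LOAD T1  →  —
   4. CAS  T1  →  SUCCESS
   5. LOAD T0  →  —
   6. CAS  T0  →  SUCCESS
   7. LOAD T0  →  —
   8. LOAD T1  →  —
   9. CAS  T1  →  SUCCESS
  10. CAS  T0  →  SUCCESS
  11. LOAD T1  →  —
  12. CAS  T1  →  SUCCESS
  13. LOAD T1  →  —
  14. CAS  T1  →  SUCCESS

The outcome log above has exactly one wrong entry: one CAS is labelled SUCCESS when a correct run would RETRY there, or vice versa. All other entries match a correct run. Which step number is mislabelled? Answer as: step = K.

step = 10

Reference trace:
   1) LOAD T0:  M=1  r_T0=1
   2) CAS  T0:  M=2  r_T0=1 ✓
   3) LOAD T1:  M=2  r_T1=2
   4) CAS  T1:  M=3  r_T1=2 ✓
   5) LOAD T0:  M=3  r_T0=3
   6) CAS  T0:  M=4  r_T0=3 ✓
   7) LOAD T0:  M=4  r_T0=4
   8) LOAD T1:  M=4  r_T1=4
   9) CAS  T1:  M=5  r_T1=4 ✓
  10) CAS  T0:  M=5  r_T0=4 ✗
  11) LOAD T1:  M=5  r_T1=5
  12) CAS  T1:  M=6  r_T1=5 ✓
  13) LOAD T1:  M=6  r_T1=6
  14) CAS  T1:  M=7  r_T1=6 ✓
Flip is step 10.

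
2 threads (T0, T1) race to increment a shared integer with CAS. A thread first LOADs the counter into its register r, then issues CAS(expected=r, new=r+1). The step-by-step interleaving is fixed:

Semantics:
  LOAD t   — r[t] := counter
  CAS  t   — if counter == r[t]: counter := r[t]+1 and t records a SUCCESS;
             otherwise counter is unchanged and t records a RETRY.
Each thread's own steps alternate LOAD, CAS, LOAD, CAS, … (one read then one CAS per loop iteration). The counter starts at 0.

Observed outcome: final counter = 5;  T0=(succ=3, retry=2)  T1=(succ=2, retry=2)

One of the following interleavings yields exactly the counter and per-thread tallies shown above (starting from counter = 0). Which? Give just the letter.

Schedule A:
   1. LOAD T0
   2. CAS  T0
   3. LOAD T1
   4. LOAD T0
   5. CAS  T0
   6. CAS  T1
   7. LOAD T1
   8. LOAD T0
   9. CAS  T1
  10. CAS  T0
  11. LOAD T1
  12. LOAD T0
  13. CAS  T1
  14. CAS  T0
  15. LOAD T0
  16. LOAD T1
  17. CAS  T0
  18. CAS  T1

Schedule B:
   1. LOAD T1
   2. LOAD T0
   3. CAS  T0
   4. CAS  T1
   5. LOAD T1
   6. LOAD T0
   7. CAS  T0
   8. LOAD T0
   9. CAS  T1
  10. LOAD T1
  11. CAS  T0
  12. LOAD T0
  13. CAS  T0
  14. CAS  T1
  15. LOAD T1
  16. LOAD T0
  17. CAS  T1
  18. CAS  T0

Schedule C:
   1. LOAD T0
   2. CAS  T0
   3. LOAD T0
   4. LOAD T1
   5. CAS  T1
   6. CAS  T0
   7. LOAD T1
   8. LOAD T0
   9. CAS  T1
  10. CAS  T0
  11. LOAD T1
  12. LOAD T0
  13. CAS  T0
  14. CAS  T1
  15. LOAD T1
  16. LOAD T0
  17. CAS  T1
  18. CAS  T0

A

Simulating candidate A:
[1] T0.load  rd  (counter 0, T0.r 0)
[2] T0.cas  hit  (counter 1, T0.r 0)
[3] T1.load  rd  (counter 1, T1.r 1)
[4] T0.load  rd  (counter 1, T0.r 1)
[5] T0.cas  hit  (counter 2, T0.r 1)
[6] T1.cas  miss  (counter 2, T1.r 1)
[7] T1.load  rd  (counter 2, T1.r 2)
[8] T0.load  rd  (counter 2, T0.r 2)
[9] T1.cas  hit  (counter 3, T1.r 2)
[10] T0.cas  miss  (counter 3, T0.r 2)
[11] T1.load  rd  (counter 3, T1.r 3)
[12] T0.load  rd  (counter 3, T0.r 3)
[13] T1.cas  hit  (counter 4, T1.r 3)
[14] T0.cas  miss  (counter 4, T0.r 3)
[15] T0.load  rd  (counter 4, T0.r 4)
[16] T1.load  rd  (counter 4, T1.r 4)
[17] T0.cas  hit  (counter 5, T0.r 4)
[18] T1.cas  miss  (counter 5, T1.r 4)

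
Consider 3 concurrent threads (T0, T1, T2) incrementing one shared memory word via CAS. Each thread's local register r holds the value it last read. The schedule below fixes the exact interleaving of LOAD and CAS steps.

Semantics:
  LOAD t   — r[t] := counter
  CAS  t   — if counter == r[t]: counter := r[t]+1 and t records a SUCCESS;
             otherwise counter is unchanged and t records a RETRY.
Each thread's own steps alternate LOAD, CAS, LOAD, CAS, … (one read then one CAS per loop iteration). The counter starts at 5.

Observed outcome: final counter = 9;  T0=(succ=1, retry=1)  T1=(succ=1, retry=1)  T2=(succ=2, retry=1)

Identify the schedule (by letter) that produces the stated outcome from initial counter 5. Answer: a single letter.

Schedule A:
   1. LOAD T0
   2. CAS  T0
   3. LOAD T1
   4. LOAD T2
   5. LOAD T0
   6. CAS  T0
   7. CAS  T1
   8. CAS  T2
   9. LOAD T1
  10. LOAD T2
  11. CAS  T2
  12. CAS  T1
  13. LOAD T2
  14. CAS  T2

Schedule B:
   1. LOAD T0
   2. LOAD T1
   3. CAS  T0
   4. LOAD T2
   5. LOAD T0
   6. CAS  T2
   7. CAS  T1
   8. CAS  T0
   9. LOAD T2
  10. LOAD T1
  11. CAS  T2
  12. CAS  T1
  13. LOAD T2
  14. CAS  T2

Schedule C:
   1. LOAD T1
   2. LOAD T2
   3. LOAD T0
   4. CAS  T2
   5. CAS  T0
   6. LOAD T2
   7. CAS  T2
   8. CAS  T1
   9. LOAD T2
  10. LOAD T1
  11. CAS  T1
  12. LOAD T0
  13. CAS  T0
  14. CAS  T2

C

Tracing schedule C:
T1 LOAD — after: cnt=5, r=5 — load
T2 LOAD — after: cnt=5, r=5 — load
T0 LOAD — after: cnt=5, r=5 — load
T2 CAS — after: cnt=6, r=5 — ok
T0 CAS — after: cnt=6, r=5 — retry
T2 LOAD — after: cnt=6, r=6 — load
T2 CAS — after: cnt=7, r=6 — ok
T1 CAS — after: cnt=7, r=5 — retry
T2 LOAD — after: cnt=7, r=7 — load
T1 LOAD — after: cnt=7, r=7 — load
T1 CAS — after: cnt=8, r=7 — ok
T0 LOAD — after: cnt=8, r=8 — load
T0 CAS — after: cnt=9, r=8 — ok
T2 CAS — after: cnt=9, r=7 — retry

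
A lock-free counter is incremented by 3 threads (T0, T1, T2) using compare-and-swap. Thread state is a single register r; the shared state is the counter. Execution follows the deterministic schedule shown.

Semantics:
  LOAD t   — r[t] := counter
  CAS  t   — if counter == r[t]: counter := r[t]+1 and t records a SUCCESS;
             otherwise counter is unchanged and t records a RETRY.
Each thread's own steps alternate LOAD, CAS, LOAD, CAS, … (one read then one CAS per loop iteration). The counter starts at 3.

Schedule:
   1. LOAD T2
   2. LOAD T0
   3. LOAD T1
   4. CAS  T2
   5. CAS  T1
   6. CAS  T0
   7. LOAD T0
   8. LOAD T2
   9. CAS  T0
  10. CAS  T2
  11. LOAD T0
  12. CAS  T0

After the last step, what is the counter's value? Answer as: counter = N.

counter = 6

   1) LOAD T2:  M=3  r_T2=3
   2) LOAD T0:  M=3  r_T0=3
   3) LOAD T1:  M=3  r_T1=3
   4) CAS  T2:  M=4  r_T2=3 ✓
   5) CAS  T1:  M=4  r_T1=3 ✗
   6) CAS  T0:  M=4  r_T0=3 ✗
   7) LOAD T0:  M=4  r_T0=4
   8) LOAD T2:  M=4  r_T2=4
   9) CAS  T0:  M=5  r_T0=4 ✓
  10) CAS  T2:  M=5  r_T2=4 ✗
  11) LOAD T0:  M=5  r_T0=5
  12) CAS  T0:  M=6  r_T0=5 ✓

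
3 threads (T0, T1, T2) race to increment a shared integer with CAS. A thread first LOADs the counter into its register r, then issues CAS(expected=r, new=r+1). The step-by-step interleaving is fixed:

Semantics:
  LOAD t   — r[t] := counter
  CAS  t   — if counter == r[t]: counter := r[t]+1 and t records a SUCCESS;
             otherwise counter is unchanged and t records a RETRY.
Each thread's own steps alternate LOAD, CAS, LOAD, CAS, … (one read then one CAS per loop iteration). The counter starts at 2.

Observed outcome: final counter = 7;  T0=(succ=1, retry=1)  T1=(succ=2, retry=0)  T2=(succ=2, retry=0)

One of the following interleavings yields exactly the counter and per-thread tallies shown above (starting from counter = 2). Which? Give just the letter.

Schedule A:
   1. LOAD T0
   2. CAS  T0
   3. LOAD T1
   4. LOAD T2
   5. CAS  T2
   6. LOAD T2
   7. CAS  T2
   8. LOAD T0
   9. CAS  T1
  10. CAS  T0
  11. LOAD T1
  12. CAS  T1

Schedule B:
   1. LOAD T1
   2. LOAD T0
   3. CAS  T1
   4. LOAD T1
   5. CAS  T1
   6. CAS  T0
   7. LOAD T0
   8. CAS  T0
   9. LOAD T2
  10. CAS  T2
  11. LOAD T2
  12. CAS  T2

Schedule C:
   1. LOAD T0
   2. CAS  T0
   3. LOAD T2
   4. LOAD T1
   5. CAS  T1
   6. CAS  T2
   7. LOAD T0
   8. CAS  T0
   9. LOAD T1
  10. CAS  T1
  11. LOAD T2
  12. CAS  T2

B

Run B:
   1) LOAD T1:  M=2  r_T1=2
   2) LOAD T0:  M=2  r_T0=2
   3) CAS  T1:  M=3  r_T1=2 ✓
   4) LOAD T1:  M=3  r_T1=3
   5) CAS  T1:  M=4  r_T1=3 ✓
   6) CAS  T0:  M=4  r_T0=2 ✗
   7) LOAD T0:  M=4  r_T0=4
   8) CAS  T0:  M=5  r_T0=4 ✓
   9) LOAD T2:  M=5  r_T2=5
  10) CAS  T2:  M=6  r_T2=5 ✓
  11) LOAD T2:  M=6  r_T2=6
  12) CAS  T2:  M=7  r_T2=6 ✓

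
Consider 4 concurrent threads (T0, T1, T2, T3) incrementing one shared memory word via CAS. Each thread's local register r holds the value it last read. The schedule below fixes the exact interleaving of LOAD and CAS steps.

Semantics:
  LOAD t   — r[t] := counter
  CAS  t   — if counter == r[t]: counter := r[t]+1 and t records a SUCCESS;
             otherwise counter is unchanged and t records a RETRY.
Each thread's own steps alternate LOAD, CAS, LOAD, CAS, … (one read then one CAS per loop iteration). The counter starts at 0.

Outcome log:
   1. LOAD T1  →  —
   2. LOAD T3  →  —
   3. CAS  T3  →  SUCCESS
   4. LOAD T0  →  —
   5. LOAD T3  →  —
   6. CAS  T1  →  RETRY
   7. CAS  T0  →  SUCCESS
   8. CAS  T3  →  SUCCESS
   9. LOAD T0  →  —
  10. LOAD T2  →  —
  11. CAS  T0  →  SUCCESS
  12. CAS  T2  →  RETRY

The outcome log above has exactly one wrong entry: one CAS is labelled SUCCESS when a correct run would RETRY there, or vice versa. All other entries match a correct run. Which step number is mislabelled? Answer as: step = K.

Reference trace:
1. LOAD T1 → mem=0 r[T1]=0 [LOAD]
2. LOAD T3 → mem=0 r[T3]=0 [LOAD]
3. CAS T3 → mem=1 r[T3]=0 [OK]
4. LOAD T0 → mem=1 r[T0]=1 [LOAD]
5. LOAD T3 → mem=1 r[T3]=1 [LOAD]
6. CAS T1 → mem=1 r[T1]=0 [RETRY]
7. CAS T0 → mem=2 r[T0]=1 [OK]
8. CAS T3 → mem=2 r[T3]=1 [RETRY]
9. LOAD T0 → mem=2 r[T0]=2 [LOAD]
10. LOAD T2 → mem=2 r[T2]=2 [LOAD]
11. CAS T0 → mem=3 r[T0]=2 [OK]
12. CAS T2 → mem=3 r[T2]=2 [RETRY]
Flip is step 8.

step = 8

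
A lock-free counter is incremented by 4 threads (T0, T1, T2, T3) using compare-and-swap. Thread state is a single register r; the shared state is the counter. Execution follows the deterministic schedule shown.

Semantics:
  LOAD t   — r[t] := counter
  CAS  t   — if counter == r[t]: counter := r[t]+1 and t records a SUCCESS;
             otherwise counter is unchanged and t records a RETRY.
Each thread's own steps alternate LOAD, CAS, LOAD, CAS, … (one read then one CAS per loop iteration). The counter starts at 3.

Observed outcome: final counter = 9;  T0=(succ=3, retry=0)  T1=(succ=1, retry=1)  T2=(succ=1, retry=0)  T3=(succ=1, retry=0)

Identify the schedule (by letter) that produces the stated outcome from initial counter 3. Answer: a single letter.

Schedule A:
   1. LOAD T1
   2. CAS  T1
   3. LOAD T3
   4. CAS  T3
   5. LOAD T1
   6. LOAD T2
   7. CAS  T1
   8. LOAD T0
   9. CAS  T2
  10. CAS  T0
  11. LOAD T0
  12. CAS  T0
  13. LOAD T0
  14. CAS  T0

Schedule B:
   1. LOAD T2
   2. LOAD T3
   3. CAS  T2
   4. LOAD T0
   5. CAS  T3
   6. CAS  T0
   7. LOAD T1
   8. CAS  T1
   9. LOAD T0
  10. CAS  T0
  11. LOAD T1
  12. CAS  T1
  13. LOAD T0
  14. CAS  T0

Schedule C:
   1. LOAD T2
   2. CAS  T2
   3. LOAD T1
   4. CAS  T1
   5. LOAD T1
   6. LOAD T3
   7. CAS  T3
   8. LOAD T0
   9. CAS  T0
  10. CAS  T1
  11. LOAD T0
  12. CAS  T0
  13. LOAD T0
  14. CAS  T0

Run C:
#1 T2 reads 3
#2 T2 CAS(3→4) writes; counter now 4
#3 T1 reads 4
#4 T1 CAS(4→5) writes; counter now 5
#5 T1 reads 5
#6 T3 reads 5
#7 T3 CAS(5→6) writes; counter now 6
#8 T0 reads 6
#9 T0 CAS(6→7) writes; counter now 7
#10 T1 CAS(5→6) fails; counter now 7
#11 T0 reads 7
#12 T0 CAS(7→8) writes; counter now 8
#13 T0 reads 8
#14 T0 CAS(8→9) writes; counter now 9

C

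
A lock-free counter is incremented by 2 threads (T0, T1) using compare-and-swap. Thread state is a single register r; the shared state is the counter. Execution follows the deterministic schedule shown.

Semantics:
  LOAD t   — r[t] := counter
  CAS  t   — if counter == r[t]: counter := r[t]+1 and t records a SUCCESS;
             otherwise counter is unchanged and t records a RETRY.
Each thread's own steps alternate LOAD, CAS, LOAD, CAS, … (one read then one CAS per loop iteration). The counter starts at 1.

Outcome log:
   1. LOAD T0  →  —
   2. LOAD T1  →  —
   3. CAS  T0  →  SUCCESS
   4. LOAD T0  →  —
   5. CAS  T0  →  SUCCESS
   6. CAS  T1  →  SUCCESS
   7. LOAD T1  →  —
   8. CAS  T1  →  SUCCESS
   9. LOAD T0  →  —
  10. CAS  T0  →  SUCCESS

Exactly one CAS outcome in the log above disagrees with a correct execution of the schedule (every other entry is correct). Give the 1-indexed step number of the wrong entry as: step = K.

step = 6

Re-executing:
step 1: T0 LOAD ⇒ load; ctr=1 reg=1
step 2: T1 LOAD ⇒ load; ctr=1 reg=1
step 3: T0 CAS ⇒ ok; ctr=2 reg=1
step 4: T0 LOAD ⇒ load; ctr=2 reg=2
step 5: T0 CAS ⇒ ok; ctr=3 reg=2
step 6: T1 CAS ⇒ retry; ctr=3 reg=1
step 7: T1 LOAD ⇒ load; ctr=3 reg=3
step 8: T1 CAS ⇒ ok; ctr=4 reg=3
step 9: T0 LOAD ⇒ load; ctr=4 reg=4
step 10: T0 CAS ⇒ ok; ctr=5 reg=4
Mismatch at 6.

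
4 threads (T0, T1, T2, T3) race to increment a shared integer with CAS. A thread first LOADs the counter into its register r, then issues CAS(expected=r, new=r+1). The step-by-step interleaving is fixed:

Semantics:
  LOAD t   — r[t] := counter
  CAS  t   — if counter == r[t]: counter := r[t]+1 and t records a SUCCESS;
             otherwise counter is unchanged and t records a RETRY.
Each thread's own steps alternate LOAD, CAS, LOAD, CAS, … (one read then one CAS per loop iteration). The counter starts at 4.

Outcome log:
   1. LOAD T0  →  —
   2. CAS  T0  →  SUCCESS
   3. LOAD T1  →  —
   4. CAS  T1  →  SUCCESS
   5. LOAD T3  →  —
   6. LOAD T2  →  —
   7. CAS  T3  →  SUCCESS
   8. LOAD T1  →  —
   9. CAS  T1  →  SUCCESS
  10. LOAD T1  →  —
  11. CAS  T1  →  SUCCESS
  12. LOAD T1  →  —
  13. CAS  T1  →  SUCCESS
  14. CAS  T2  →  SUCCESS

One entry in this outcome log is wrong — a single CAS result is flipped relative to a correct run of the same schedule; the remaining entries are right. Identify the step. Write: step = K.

Reference trace:
   1) LOAD T0:  M=4  r_T0=4
   2) CAS  T0:  M=5  r_T0=4 ✓
   3) LOAD T1:  M=5  r_T1=5
   4) CAS  T1:  M=6  r_T1=5 ✓
   5) LOAD T3:  M=6  r_T3=6
   6) LOAD T2:  M=6  r_T2=6
   7) CAS  T3:  M=7  r_T3=6 ✓
   8) LOAD T1:  M=7  r_T1=7
   9) CAS  T1:  M=8  r_T1=7 ✓
  10) LOAD T1:  M=8  r_T1=8
  11) CAS  T1:  M=9  r_T1=8 ✓
  12) LOAD T1:  M=9  r_T1=9
  13) CAS  T1:  M=10  r_T1=9 ✓
  14) CAS  T2:  M=10  r_T2=6 ✗
Log disagrees first at step 14.

step = 14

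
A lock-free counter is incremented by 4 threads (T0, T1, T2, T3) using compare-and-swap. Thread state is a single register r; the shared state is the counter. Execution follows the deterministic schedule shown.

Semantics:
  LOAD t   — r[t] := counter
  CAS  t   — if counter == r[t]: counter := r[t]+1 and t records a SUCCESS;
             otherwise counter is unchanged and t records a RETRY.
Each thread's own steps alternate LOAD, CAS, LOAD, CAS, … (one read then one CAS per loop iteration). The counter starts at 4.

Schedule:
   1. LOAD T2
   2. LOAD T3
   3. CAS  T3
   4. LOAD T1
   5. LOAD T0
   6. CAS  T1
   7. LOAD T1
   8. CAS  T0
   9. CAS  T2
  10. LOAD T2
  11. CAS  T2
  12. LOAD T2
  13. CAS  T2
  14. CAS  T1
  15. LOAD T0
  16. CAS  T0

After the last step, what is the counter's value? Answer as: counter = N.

[1] T2.load  rd  (counter 4, T2.r 4)
[2] T3.load  rd  (counter 4, T3.r 4)
[3] T3.cas  hit  (counter 5, T3.r 4)
[4] T1.load  rd  (counter 5, T1.r 5)
[5] T0.load  rd  (counter 5, T0.r 5)
[6] T1.cas  hit  (counter 6, T1.r 5)
[7] T1.load  rd  (counter 6, T1.r 6)
[8] T0.cas  miss  (counter 6, T0.r 5)
[9] T2.cas  miss  (counter 6, T2.r 4)
[10] T2.load  rd  (counter 6, T2.r 6)
[11] T2.cas  hit  (counter 7, T2.r 6)
[12] T2.load  rd  (counter 7, T2.r 7)
[13] T2.cas  hit  (counter 8, T2.r 7)
[14] T1.cas  miss  (counter 8, T1.r 6)
[15] T0.load  rd  (counter 8, T0.r 8)
[16] T0.cas  hit  (counter 9, T0.r 8)

counter = 9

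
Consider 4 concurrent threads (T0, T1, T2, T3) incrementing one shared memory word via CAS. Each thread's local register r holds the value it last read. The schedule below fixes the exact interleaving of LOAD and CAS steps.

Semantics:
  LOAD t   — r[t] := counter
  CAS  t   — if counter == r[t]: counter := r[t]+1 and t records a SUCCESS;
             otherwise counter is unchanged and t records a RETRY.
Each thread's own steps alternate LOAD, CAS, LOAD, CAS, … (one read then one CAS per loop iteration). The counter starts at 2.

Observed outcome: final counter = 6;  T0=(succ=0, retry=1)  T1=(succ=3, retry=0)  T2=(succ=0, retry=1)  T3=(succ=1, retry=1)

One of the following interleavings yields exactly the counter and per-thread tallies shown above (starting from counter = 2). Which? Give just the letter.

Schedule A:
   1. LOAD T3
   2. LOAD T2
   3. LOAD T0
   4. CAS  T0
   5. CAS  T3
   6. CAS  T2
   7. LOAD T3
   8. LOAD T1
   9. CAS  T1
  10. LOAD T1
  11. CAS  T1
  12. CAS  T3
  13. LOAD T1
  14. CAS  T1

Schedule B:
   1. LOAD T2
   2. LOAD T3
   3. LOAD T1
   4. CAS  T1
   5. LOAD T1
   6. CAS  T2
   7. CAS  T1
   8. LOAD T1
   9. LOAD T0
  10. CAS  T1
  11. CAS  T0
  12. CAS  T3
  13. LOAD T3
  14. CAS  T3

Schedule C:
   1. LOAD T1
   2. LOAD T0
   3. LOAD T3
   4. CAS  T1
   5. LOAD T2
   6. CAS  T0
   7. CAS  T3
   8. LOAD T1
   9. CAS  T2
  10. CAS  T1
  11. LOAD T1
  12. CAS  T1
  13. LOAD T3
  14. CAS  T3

Tracing schedule B:
step 1: T2 LOAD ⇒ load; ctr=2 reg=2
step 2: T3 LOAD ⇒ load; ctr=2 reg=2
step 3: T1 LOAD ⇒ load; ctr=2 reg=2
step 4: T1 CAS ⇒ ok; ctr=3 reg=2
step 5: T1 LOAD ⇒ load; ctr=3 reg=3
step 6: T2 CAS ⇒ retry; ctr=3 reg=2
step 7: T1 CAS ⇒ ok; ctr=4 reg=3
step 8: T1 LOAD ⇒ load; ctr=4 reg=4
step 9: T0 LOAD ⇒ load; ctr=4 reg=4
step 10: T1 CAS ⇒ ok; ctr=5 reg=4
step 11: T0 CAS ⇒ retry; ctr=5 reg=4
step 12: T3 CAS ⇒ retry; ctr=5 reg=2
step 13: T3 LOAD ⇒ load; ctr=5 reg=5
step 14: T3 CAS ⇒ ok; ctr=6 reg=5

B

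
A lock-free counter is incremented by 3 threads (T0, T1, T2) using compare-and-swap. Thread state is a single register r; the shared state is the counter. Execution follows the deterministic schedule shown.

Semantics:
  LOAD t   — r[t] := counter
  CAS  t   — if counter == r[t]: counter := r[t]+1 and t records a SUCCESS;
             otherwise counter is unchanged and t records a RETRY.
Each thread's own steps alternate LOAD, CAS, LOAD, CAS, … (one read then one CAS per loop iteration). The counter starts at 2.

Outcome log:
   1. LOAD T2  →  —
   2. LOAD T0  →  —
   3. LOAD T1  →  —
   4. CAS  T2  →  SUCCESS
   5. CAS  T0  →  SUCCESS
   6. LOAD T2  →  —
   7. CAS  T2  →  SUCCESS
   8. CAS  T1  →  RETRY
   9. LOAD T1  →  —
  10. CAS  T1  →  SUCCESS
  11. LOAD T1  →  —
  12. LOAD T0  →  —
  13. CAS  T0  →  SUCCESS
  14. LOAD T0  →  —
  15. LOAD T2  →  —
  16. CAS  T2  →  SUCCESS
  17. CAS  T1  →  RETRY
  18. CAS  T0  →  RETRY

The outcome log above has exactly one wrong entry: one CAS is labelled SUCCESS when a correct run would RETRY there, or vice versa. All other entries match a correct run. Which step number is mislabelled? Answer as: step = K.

Reference trace:
T2 LOAD — after: cnt=2, r=2 — load
T0 LOAD — after: cnt=2, r=2 — load
T1 LOAD — after: cnt=2, r=2 — load
T2 CAS — after: cnt=3, r=2 — ok
T0 CAS — after: cnt=3, r=2 — retry
T2 LOAD — after: cnt=3, r=3 — load
T2 CAS — after: cnt=4, r=3 — ok
T1 CAS — after: cnt=4, r=2 — retry
T1 LOAD — after: cnt=4, r=4 — load
T1 CAS — after: cnt=5, r=4 — ok
T1 LOAD — after: cnt=5, r=5 — load
T0 LOAD — after: cnt=5, r=5 — load
T0 CAS — after: cnt=6, r=5 — ok
T0 LOAD — after: cnt=6, r=6 — load
T2 LOAD — after: cnt=6, r=6 — load
T2 CAS — after: cnt=7, r=6 — ok
T1 CAS — after: cnt=7, r=5 — retry
T0 CAS — after: cnt=7, r=6 — retry
Mismatch at 5.

step = 5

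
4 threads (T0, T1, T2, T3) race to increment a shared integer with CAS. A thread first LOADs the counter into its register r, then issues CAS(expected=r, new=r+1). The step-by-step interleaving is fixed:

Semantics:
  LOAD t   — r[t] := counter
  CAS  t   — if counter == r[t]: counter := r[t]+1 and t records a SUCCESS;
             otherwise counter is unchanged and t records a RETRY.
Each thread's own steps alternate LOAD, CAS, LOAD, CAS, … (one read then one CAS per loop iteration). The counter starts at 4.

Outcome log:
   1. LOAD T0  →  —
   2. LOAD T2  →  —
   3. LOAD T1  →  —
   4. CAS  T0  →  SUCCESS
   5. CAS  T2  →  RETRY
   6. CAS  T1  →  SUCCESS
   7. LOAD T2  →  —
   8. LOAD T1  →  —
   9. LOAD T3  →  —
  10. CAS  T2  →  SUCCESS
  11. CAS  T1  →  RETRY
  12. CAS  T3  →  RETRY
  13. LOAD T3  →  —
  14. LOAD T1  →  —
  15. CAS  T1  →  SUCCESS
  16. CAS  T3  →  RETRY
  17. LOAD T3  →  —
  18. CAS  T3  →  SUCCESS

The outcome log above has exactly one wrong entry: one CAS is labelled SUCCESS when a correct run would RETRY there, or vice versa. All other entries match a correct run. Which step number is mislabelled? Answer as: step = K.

step = 6

Re-executing:
[1] T0.load  rd  (counter 4, T0.r 4)
[2] T2.load  rd  (counter 4, T2.r 4)
[3] T1.load  rd  (counter 4, T1.r 4)
[4] T0.cas  hit  (counter 5, T0.r 4)
[5] T2.cas  miss  (counter 5, T2.r 4)
[6] T1.cas  miss  (counter 5, T1.r 4)
[7] T2.load  rd  (counter 5, T2.r 5)
[8] T1.load  rd  (counter 5, T1.r 5)
[9] T3.load  rd  (counter 5, T3.r 5)
[10] T2.cas  hit  (counter 6, T2.r 5)
[11] T1.cas  miss  (counter 6, T1.r 5)
[12] T3.cas  miss  (counter 6, T3.r 5)
[13] T3.load  rd  (counter 6, T3.r 6)
[14] T1.load  rd  (counter 6, T1.r 6)
[15] T1.cas  hit  (counter 7, T1.r 6)
[16] T3.cas  miss  (counter 7, T3.r 6)
[17] T3.load  rd  (counter 7, T3.r 7)
[18] T3.cas  hit  (counter 8, T3.r 7)
Log disagrees first at step 6.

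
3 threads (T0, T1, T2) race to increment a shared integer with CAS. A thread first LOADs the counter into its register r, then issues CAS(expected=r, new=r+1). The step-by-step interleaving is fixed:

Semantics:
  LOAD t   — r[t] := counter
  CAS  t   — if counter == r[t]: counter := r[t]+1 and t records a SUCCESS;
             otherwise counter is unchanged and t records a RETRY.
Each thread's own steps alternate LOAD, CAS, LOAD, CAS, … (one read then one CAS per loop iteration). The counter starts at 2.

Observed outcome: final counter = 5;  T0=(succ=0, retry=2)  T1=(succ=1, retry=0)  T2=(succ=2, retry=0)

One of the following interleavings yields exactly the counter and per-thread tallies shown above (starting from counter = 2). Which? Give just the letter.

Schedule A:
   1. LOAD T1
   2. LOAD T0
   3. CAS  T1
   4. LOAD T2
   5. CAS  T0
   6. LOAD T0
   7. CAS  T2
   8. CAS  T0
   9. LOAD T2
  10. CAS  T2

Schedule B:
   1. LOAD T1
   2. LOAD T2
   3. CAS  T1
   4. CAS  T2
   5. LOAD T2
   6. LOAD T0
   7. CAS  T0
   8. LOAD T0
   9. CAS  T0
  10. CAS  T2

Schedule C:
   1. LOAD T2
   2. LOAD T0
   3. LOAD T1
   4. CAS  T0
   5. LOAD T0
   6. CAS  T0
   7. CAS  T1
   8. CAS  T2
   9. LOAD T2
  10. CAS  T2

A

Run A:
[1] T1.load  rd  (counter 2, T1.r 2)
[2] T0.load  rd  (counter 2, T0.r 2)
[3] T1.cas  hit  (counter 3, T1.r 2)
[4] T2.load  rd  (counter 3, T2.r 3)
[5] T0.cas  miss  (counter 3, T0.r 2)
[6] T0.load  rd  (counter 3, T0.r 3)
[7] T2.cas  hit  (counter 4, T2.r 3)
[8] T0.cas  miss  (counter 4, T0.r 3)
[9] T2.load  rd  (counter 4, T2.r 4)
[10] T2.cas  hit  (counter 5, T2.r 4)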